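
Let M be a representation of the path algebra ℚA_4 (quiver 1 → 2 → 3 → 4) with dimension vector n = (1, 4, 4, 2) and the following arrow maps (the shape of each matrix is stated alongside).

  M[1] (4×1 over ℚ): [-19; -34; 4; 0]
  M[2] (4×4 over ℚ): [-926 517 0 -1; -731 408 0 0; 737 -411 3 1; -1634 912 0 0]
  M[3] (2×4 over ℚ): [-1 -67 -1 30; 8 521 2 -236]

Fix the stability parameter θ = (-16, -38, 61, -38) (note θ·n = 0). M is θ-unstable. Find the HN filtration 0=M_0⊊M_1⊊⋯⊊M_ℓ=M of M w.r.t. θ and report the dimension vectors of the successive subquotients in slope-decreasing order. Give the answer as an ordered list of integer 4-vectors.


Interval decomposition of M: I[1,4], I[2,2], I[2,3], I[2,4], I[3,3].
HN type (ℓ=4): μ^(1)=61; μ^(2)=23/2; μ^(3)=-27; μ^(4)=-38

((0, 0, 2, 0); (0, 0, 2, 2); (1, 1, 0, 0); (0, 3, 0, 0))


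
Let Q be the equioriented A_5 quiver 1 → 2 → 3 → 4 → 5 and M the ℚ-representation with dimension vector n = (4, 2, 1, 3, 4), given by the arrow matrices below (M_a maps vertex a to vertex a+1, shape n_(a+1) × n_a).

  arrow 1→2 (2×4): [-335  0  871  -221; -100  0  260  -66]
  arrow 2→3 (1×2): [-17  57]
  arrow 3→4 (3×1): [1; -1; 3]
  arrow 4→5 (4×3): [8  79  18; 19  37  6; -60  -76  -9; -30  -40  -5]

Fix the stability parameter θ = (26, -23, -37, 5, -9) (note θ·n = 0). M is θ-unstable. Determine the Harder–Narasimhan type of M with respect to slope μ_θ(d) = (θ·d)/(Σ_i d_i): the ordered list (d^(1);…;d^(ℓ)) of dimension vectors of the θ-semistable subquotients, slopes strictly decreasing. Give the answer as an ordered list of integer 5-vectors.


Interval decomposition of M: I[1,1]^2, I[1,2], I[1,5], I[4,5]^2, I[5,5].
HN type (ℓ=5): μ^(1)=26; μ^(2)=3/2; μ^(3)=-2; μ^(4)=-9; μ^(5)=-34/3

((2, 0, 0, 0, 0); (1, 1, 0, 0, 0); (0, 0, 0, 3, 3); (0, 0, 0, 0, 1); (1, 1, 1, 0, 0))


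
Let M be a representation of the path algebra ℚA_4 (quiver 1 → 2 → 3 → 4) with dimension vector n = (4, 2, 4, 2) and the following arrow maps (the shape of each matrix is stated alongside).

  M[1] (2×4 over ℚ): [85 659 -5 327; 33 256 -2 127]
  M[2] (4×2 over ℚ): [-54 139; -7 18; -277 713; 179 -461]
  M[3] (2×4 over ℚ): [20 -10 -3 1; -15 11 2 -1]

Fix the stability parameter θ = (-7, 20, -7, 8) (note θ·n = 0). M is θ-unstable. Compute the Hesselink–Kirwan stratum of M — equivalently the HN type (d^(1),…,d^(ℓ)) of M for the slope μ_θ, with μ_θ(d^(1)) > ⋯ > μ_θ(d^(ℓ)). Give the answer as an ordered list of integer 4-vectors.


Interval decomposition of M: I[1,1]^2, I[1,3]^2, I[3,4]^2.
HN type (ℓ=3): μ^(1)=8; μ^(2)=13/2; μ^(3)=-7

((0, 0, 0, 2); (0, 2, 2, 0); (4, 0, 2, 0))


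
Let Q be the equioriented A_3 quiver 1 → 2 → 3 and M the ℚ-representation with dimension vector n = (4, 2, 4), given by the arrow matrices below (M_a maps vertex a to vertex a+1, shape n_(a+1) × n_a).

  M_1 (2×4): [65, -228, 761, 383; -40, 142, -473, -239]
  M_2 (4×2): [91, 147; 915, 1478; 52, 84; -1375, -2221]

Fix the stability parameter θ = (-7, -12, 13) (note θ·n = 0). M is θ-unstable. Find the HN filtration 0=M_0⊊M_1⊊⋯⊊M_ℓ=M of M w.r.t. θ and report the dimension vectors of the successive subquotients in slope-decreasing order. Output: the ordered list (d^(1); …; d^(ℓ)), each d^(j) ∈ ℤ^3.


Via rank(M_{q-1}∘⋯∘M_p): M ≅ I[1,1]^2, I[1,3]^2, I[3,3]^2.
μ_θ-semistable layers: μ^(1)=13; μ^(2)=-7; μ^(3)=-19/2

((0, 0, 4); (2, 0, 0); (2, 2, 0))


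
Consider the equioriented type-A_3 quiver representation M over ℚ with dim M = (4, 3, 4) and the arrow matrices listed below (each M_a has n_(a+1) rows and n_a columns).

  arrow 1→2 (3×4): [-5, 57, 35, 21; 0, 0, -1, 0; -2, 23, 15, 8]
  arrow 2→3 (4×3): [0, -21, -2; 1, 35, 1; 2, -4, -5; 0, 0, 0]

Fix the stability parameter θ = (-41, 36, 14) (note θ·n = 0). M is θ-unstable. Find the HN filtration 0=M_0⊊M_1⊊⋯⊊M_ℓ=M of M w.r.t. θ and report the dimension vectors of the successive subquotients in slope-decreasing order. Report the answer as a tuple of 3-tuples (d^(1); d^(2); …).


Barcode: M ≅ I[1,1], I[1,3]^3, I[3,3]. HN layers by μ_θ (3 steps, strictly decreasing):
  μ^(1)=25; μ^(2)=14; μ^(3)=-41

((0, 3, 3); (0, 0, 1); (4, 0, 0))


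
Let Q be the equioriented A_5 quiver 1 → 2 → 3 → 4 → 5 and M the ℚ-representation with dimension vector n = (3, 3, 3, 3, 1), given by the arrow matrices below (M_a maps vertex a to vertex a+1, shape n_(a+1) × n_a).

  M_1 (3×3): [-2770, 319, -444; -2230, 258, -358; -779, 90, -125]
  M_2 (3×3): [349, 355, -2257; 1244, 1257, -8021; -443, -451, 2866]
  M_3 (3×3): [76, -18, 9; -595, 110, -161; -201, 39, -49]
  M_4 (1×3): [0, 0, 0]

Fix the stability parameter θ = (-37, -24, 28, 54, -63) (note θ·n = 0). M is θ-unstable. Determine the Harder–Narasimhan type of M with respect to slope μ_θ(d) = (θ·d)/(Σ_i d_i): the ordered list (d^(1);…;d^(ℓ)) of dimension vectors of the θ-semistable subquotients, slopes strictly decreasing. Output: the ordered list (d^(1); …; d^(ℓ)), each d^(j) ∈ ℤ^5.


Barcode: M ≅ I[1,1], I[1,4]^2, I[2,4], I[5,5]. HN layers by μ_θ (5 steps, strictly decreasing):
  μ^(1)=54; μ^(2)=28; μ^(3)=-24; μ^(4)=-37; μ^(5)=-63

((0, 0, 0, 3, 0); (0, 0, 3, 0, 0); (0, 3, 0, 0, 0); (3, 0, 0, 0, 0); (0, 0, 0, 0, 1))


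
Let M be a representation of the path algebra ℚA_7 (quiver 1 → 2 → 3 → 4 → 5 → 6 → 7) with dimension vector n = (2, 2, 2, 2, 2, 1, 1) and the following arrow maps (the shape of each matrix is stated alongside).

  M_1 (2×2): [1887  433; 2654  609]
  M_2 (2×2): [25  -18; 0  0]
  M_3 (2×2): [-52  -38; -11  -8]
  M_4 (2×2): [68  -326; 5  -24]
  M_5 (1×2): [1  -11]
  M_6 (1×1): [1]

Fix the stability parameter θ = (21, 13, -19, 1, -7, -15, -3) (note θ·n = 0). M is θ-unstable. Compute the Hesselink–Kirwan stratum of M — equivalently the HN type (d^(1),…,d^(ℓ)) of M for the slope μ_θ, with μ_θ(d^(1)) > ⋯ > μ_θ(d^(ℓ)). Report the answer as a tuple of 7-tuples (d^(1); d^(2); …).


Interval decomposition of M: I[1,2], I[1,7], I[3,5].
HN type (ℓ=4): μ^(1)=17; μ^(2)=-9/7; μ^(3)=-3; μ^(4)=-19

((1, 1, 0, 0, 0, 0, 0); (1, 1, 1, 1, 1, 1, 1); (0, 0, 0, 1, 1, 0, 0); (0, 0, 1, 0, 0, 0, 0))


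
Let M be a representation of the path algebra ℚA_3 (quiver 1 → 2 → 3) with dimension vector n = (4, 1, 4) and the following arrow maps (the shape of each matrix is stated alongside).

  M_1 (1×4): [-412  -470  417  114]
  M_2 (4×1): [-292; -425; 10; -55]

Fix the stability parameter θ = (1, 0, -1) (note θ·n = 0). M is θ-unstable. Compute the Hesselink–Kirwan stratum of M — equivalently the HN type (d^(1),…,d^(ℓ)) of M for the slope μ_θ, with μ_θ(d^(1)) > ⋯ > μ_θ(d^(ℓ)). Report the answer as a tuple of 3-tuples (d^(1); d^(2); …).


Interval decomposition of M: I[1,1]^3, I[1,3], I[3,3]^3.
HN type (ℓ=3): μ^(1)=1; μ^(2)=0; μ^(3)=-1

((3, 0, 0); (1, 1, 1); (0, 0, 3))


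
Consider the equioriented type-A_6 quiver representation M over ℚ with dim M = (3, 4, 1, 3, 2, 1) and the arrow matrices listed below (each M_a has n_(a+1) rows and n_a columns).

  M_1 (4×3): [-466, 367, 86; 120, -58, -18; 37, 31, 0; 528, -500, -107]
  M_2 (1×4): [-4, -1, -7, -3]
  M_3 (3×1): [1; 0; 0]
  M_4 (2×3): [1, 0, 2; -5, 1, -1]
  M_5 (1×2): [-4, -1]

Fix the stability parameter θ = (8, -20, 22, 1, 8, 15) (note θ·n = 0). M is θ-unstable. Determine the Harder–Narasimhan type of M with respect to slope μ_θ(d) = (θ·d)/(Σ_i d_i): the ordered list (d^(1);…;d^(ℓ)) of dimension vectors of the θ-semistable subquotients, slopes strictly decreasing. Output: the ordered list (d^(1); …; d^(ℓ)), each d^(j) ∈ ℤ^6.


Barcode: M ≅ I[1,2]^2, I[1,6], I[2,2], I[4,4], I[4,5]. HN layers by μ_θ (6 steps, strictly decreasing):
  μ^(1)=15; μ^(2)=31/3; μ^(3)=8; μ^(4)=1; μ^(5)=-6; μ^(6)=-20

((0, 0, 0, 0, 0, 1); (0, 0, 1, 1, 1, 0); (0, 0, 0, 0, 1, 0); (0, 0, 0, 2, 0, 0); (3, 3, 0, 0, 0, 0); (0, 1, 0, 0, 0, 0))


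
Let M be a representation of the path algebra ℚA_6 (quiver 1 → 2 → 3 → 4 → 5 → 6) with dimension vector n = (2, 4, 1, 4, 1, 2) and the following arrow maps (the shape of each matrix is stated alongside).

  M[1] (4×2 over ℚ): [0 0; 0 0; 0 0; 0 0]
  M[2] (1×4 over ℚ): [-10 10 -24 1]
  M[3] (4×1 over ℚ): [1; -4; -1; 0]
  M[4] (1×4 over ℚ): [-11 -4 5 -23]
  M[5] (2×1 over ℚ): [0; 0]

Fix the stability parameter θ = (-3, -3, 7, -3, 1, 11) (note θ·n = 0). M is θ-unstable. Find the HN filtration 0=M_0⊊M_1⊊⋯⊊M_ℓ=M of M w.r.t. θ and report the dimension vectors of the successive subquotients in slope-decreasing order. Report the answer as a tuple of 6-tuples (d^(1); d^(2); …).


Interval decomposition of M: I[1,1]^2, I[2,2]^3, I[2,4], I[4,4]^2, I[4,5], I[6,6]^2.
HN type (ℓ=4): μ^(1)=11; μ^(2)=2; μ^(3)=1; μ^(4)=-3

((0, 0, 0, 0, 0, 2); (0, 0, 1, 1, 0, 0); (0, 0, 0, 0, 1, 0); (2, 4, 0, 3, 0, 0))


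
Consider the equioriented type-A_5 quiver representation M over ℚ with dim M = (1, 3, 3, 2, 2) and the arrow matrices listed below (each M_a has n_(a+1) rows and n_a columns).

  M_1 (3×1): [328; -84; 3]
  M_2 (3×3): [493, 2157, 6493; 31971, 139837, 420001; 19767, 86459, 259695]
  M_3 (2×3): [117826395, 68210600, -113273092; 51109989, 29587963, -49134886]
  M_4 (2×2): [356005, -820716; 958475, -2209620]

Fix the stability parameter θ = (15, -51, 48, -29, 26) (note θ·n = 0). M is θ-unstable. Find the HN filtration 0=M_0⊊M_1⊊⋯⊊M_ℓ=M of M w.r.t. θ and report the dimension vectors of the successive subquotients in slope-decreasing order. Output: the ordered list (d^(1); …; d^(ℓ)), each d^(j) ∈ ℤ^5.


Barcode: M ≅ I[1,5], I[2,3], I[2,4], I[5,5]. HN layers by μ_θ (5 steps, strictly decreasing):
  μ^(1)=48; μ^(2)=26; μ^(3)=19/2; μ^(4)=-18; μ^(5)=-51

((0, 0, 1, 0, 0); (0, 0, 0, 0, 2); (0, 0, 2, 2, 0); (1, 1, 0, 0, 0); (0, 2, 0, 0, 0))


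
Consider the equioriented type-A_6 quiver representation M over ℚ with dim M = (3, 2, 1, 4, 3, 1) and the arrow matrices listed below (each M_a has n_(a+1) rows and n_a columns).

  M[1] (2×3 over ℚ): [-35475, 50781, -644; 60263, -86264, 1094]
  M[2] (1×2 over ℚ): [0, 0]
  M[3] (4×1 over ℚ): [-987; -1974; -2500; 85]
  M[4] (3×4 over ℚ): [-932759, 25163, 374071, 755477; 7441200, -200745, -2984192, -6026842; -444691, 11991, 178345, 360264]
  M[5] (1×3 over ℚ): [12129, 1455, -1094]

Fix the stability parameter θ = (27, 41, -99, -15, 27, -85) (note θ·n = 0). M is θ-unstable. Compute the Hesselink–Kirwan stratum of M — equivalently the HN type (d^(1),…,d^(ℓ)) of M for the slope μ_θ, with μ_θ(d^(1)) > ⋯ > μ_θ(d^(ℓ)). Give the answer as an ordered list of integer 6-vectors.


Barcode: M ≅ I[1,1], I[1,2]^2, I[3,6], I[4,4], I[4,5]^2. HN layers by μ_θ (5 steps, strictly decreasing):
  μ^(1)=41; μ^(2)=27; μ^(3)=-15; μ^(4)=-73/3; μ^(5)=-99

((0, 2, 0, 0, 0, 0); (3, 0, 0, 0, 2, 0); (0, 0, 0, 3, 0, 0); (0, 0, 0, 1, 1, 1); (0, 0, 1, 0, 0, 0))


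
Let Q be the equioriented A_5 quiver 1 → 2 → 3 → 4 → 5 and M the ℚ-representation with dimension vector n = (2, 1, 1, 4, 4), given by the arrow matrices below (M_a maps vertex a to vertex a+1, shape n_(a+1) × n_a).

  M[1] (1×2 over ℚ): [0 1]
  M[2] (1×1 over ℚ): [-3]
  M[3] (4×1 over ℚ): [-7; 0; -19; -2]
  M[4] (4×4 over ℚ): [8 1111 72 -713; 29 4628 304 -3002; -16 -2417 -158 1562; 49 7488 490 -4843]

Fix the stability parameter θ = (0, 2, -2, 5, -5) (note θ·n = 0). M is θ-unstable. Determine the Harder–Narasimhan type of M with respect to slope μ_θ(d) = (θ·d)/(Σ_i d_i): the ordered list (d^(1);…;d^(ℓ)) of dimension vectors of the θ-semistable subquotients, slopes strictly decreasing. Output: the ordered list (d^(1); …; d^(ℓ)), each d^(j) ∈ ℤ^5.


Via rank(M_{q-1}∘⋯∘M_p): M ≅ I[1,1], I[1,5], I[4,4], I[4,5]^2, I[5,5].
μ_θ-semistable layers: μ^(1)=5; μ^(2)=0; μ^(3)=-5

((0, 0, 0, 1, 0); (2, 1, 1, 3, 3); (0, 0, 0, 0, 1))


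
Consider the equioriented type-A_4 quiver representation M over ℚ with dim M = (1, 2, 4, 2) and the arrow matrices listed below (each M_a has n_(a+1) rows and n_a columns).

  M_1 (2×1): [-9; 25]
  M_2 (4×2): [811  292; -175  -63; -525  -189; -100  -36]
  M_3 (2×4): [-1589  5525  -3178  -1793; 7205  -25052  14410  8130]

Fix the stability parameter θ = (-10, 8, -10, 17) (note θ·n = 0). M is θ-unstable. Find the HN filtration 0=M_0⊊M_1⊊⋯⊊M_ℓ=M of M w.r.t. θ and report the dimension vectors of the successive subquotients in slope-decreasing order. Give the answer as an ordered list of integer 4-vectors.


Via rank(M_{q-1}∘⋯∘M_p): M ≅ I[1,4], I[2,4], I[3,3]^2.
μ_θ-semistable layers: μ^(1)=17; μ^(2)=-1; μ^(3)=-10

((0, 0, 0, 2); (0, 2, 2, 0); (1, 0, 2, 0))


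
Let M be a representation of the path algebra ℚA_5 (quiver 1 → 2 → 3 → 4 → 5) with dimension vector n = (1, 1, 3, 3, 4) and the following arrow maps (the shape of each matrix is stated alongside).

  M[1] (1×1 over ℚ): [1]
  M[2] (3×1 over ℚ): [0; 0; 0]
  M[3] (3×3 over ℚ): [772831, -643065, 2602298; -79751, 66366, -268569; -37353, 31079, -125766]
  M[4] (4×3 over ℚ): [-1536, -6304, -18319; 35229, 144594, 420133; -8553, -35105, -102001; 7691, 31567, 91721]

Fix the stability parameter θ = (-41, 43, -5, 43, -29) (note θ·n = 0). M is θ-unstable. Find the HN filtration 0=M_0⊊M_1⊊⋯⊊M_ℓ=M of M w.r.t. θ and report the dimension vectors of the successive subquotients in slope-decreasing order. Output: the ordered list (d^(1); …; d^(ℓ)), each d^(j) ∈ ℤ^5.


Barcode: M ≅ I[1,2], I[3,5]^3, I[5,5]. HN layers by μ_θ (5 steps, strictly decreasing):
  μ^(1)=43; μ^(2)=7; μ^(3)=-5; μ^(4)=-29; μ^(5)=-41

((0, 1, 0, 0, 0); (0, 0, 0, 3, 3); (0, 0, 3, 0, 0); (0, 0, 0, 0, 1); (1, 0, 0, 0, 0))


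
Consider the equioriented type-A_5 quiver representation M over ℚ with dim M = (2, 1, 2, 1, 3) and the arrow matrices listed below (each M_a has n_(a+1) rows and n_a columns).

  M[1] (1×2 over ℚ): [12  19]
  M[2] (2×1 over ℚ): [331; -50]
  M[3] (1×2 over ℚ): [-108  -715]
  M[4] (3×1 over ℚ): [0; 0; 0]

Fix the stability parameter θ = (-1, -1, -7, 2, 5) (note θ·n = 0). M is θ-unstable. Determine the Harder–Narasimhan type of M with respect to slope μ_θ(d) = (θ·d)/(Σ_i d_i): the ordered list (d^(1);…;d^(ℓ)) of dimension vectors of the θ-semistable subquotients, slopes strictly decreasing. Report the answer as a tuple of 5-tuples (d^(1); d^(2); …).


Barcode: M ≅ I[1,1], I[1,4], I[3,3], I[5,5]^3. HN layers by μ_θ (5 steps, strictly decreasing):
  μ^(1)=5; μ^(2)=2; μ^(3)=-1; μ^(4)=-3; μ^(5)=-7

((0, 0, 0, 0, 3); (0, 0, 0, 1, 0); (1, 0, 0, 0, 0); (1, 1, 1, 0, 0); (0, 0, 1, 0, 0))


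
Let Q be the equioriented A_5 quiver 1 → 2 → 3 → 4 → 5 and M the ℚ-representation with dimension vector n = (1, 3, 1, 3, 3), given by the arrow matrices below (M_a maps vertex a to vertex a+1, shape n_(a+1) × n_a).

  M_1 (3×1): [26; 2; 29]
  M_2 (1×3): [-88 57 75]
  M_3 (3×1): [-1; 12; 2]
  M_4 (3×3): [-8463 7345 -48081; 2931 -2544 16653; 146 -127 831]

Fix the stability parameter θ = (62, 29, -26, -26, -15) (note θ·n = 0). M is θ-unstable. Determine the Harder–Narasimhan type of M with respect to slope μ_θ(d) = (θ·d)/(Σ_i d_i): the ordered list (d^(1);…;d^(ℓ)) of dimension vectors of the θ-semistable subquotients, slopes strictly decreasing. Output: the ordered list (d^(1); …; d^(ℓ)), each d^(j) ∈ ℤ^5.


Barcode: M ≅ I[1,5], I[2,2]^2, I[4,5]^2. HN layers by μ_θ (4 steps, strictly decreasing):
  μ^(1)=29; μ^(2)=24/5; μ^(3)=-15; μ^(4)=-26

((0, 2, 0, 0, 0); (1, 1, 1, 1, 1); (0, 0, 0, 0, 2); (0, 0, 0, 2, 0))


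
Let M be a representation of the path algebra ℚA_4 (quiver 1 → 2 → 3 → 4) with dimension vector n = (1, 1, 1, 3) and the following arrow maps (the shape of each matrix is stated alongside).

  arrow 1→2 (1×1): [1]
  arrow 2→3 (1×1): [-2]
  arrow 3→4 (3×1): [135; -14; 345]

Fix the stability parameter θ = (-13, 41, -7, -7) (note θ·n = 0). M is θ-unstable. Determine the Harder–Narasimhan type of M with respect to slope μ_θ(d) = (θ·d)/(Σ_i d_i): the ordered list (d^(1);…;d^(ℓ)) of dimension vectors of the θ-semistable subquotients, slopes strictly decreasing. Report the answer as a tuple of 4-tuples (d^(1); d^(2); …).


Barcode: M ≅ I[1,4], I[4,4]^2. HN layers by μ_θ (3 steps, strictly decreasing):
  μ^(1)=9; μ^(2)=-7; μ^(3)=-13

((0, 1, 1, 1); (0, 0, 0, 2); (1, 0, 0, 0))


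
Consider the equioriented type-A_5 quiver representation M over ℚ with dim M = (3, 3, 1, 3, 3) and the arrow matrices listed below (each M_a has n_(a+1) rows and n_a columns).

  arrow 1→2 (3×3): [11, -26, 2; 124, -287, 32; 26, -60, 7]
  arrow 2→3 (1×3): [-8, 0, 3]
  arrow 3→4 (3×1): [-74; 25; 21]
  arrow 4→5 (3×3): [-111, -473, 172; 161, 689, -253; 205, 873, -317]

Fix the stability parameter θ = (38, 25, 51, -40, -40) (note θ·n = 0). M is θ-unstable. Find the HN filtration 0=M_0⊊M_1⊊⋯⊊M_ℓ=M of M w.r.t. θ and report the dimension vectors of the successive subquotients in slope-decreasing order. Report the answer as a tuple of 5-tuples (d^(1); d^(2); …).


Barcode: M ≅ I[1,2]^2, I[1,5], I[4,5]^2. HN layers by μ_θ (3 steps, strictly decreasing):
  μ^(1)=63/2; μ^(2)=34/5; μ^(3)=-40

((2, 2, 0, 0, 0); (1, 1, 1, 1, 1); (0, 0, 0, 2, 2))


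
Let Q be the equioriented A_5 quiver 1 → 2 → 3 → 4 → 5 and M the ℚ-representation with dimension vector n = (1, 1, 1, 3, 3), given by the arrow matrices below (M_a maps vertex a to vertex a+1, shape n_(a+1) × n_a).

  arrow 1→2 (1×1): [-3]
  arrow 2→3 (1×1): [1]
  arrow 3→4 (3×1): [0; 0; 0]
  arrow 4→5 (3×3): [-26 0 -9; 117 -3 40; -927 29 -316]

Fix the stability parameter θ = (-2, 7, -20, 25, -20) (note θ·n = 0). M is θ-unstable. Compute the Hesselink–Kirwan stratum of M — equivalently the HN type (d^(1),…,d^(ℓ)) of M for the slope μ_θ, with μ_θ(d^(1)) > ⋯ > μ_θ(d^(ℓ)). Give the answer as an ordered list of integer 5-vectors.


Via rank(M_{q-1}∘⋯∘M_p): M ≅ I[1,3], I[4,5]^3.
μ_θ-semistable layers: μ^(1)=5/2; μ^(2)=-5

((0, 0, 0, 3, 3); (1, 1, 1, 0, 0))


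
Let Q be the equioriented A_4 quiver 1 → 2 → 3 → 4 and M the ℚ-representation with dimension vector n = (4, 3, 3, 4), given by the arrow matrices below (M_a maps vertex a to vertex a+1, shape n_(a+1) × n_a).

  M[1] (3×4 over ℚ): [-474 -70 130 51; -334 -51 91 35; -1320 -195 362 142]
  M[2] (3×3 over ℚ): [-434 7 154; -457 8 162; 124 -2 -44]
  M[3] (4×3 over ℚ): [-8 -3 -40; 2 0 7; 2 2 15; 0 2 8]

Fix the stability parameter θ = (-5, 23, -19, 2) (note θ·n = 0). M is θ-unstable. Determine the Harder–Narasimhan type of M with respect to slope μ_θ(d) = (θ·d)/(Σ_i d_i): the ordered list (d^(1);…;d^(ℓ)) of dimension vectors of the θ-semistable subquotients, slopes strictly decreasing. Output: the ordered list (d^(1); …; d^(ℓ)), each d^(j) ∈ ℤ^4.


Barcode: M ≅ I[1,1], I[1,2], I[1,3], I[1,4], I[3,4], I[4,4]^2. HN layers by μ_θ (4 steps, strictly decreasing):
  μ^(1)=23; μ^(2)=2; μ^(3)=-5; μ^(4)=-19

((0, 1, 0, 0); (0, 2, 2, 4); (4, 0, 0, 0); (0, 0, 1, 0))


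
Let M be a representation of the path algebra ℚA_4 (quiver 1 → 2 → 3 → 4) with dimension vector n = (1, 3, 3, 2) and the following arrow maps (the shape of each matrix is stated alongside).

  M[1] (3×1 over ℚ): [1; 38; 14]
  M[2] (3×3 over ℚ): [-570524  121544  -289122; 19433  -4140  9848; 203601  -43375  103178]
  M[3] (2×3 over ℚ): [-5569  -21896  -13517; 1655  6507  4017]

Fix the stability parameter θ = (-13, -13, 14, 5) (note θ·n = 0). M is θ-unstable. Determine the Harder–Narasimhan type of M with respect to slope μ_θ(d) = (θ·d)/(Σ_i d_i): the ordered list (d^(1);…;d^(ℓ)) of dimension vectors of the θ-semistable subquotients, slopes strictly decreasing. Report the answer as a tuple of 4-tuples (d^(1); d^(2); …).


Interval decomposition of M: I[1,4], I[2,3], I[2,4].
HN type (ℓ=3): μ^(1)=14; μ^(2)=19/2; μ^(3)=-13

((0, 0, 1, 0); (0, 0, 2, 2); (1, 3, 0, 0))


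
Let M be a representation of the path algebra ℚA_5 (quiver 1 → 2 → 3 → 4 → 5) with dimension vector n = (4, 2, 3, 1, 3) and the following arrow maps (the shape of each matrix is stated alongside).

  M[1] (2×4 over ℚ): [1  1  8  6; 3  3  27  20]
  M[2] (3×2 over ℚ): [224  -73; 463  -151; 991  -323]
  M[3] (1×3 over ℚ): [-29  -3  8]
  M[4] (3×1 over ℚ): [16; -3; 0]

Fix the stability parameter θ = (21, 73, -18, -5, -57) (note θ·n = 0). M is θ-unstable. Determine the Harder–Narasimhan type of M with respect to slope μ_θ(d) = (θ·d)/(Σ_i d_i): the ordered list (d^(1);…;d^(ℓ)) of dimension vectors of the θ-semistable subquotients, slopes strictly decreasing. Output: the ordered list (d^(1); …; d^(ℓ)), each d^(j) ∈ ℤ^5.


Interval decomposition of M: I[1,1]^2, I[1,3], I[1,5], I[3,3], I[5,5]^2.
HN type (ℓ=5): μ^(1)=55/2; μ^(2)=21; μ^(3)=14/5; μ^(4)=-18; μ^(5)=-57

((0, 1, 1, 0, 0); (3, 0, 0, 0, 0); (1, 1, 1, 1, 1); (0, 0, 1, 0, 0); (0, 0, 0, 0, 2))


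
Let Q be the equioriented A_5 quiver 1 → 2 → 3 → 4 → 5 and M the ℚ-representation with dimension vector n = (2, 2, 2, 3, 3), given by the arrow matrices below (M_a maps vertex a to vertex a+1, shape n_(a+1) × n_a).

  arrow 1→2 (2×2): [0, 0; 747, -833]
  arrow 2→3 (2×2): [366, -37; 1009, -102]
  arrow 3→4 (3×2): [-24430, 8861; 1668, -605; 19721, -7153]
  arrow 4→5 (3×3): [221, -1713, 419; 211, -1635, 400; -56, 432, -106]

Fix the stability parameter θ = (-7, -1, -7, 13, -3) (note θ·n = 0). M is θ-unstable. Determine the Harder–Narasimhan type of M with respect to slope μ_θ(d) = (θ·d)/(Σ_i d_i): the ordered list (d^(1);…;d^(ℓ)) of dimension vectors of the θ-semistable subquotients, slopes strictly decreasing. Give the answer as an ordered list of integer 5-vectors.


Via rank(M_{q-1}∘⋯∘M_p): M ≅ I[1,1], I[1,5], I[2,4], I[4,5], I[5,5].
μ_θ-semistable layers: μ^(1)=13; μ^(2)=5; μ^(3)=-3; μ^(4)=-4; μ^(5)=-7

((0, 0, 0, 1, 0); (0, 0, 0, 2, 2); (0, 0, 0, 0, 1); (0, 2, 2, 0, 0); (2, 0, 0, 0, 0))


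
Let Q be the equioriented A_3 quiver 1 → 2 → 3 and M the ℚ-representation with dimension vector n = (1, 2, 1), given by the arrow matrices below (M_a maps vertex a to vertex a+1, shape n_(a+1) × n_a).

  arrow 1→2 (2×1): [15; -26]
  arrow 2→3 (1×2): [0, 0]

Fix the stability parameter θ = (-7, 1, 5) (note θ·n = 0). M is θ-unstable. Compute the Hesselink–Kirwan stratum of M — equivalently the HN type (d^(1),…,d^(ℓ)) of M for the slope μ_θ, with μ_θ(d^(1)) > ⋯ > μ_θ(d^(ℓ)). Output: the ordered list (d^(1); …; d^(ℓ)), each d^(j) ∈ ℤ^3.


Barcode: M ≅ I[1,2], I[2,2], I[3,3]. HN layers by μ_θ (3 steps, strictly decreasing):
  μ^(1)=5; μ^(2)=1; μ^(3)=-7

((0, 0, 1); (0, 2, 0); (1, 0, 0))


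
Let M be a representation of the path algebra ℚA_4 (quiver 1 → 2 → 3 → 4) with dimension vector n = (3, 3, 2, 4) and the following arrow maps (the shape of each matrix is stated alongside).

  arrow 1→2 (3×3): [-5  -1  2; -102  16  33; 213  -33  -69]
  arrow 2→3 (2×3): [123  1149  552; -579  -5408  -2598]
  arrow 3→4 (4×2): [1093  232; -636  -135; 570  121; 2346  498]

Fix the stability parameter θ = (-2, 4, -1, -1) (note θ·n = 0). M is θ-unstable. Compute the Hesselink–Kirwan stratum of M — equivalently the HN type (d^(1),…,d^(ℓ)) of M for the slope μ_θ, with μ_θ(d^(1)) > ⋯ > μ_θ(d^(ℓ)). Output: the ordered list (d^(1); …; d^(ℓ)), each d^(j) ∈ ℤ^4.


Via rank(M_{q-1}∘⋯∘M_p): M ≅ I[1,1], I[1,4]^2, I[2,2], I[4,4]^2.
μ_θ-semistable layers: μ^(1)=4; μ^(2)=2/3; μ^(3)=-1; μ^(4)=-2

((0, 1, 0, 0); (0, 2, 2, 2); (0, 0, 0, 2); (3, 0, 0, 0))


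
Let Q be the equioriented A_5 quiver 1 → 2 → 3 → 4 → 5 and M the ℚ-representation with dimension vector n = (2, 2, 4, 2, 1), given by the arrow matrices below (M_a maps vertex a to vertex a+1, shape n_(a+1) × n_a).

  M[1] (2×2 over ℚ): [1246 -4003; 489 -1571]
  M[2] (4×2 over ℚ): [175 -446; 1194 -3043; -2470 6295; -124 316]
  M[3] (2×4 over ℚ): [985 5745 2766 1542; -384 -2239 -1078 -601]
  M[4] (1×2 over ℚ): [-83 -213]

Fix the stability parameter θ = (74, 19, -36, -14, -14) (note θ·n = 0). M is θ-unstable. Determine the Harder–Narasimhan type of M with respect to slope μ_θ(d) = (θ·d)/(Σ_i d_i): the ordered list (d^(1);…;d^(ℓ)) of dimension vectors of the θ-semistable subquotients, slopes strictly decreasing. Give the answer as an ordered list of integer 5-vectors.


Interval decomposition of M: I[1,4], I[1,5], I[3,3]^2.
HN type (ℓ=3): μ^(1)=43/4; μ^(2)=29/5; μ^(3)=-36

((1, 1, 1, 1, 0); (1, 1, 1, 1, 1); (0, 0, 2, 0, 0))


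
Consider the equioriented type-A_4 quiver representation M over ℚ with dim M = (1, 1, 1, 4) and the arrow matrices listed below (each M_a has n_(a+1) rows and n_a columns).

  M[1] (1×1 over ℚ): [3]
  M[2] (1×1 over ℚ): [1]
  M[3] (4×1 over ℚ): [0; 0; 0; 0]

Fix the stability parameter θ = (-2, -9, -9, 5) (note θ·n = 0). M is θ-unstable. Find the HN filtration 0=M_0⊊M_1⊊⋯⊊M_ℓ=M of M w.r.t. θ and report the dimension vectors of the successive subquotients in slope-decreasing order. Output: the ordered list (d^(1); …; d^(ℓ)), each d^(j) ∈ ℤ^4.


Interval decomposition of M: I[1,3], I[4,4]^4.
HN type (ℓ=2): μ^(1)=5; μ^(2)=-20/3

((0, 0, 0, 4); (1, 1, 1, 0))


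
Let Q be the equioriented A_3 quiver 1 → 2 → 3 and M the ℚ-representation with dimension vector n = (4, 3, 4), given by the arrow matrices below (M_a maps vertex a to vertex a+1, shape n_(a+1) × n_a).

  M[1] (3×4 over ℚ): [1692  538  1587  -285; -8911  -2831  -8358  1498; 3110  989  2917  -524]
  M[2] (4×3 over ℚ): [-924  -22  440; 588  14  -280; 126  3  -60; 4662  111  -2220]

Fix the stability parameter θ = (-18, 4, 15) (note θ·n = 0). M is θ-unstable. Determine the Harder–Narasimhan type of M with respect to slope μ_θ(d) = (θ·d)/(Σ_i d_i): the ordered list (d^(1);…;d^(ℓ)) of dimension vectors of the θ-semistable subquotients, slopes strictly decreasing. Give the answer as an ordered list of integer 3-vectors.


Interval decomposition of M: I[1,1], I[1,2]^2, I[1,3], I[3,3]^3.
HN type (ℓ=3): μ^(1)=15; μ^(2)=4; μ^(3)=-18

((0, 0, 4); (0, 3, 0); (4, 0, 0))


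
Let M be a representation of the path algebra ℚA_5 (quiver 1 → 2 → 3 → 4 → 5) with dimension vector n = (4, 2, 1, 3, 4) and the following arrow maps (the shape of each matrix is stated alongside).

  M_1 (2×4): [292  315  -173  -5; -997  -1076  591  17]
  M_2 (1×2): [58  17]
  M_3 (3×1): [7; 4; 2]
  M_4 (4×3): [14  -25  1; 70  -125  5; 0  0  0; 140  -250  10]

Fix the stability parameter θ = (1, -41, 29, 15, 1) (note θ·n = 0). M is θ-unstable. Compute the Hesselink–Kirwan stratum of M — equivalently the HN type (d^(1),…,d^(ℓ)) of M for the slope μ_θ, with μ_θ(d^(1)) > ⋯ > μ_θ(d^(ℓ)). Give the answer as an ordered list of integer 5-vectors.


Via rank(M_{q-1}∘⋯∘M_p): M ≅ I[1,1]^2, I[1,2], I[1,4], I[4,4], I[4,5], I[5,5]^3.
μ_θ-semistable layers: μ^(1)=22; μ^(2)=15; μ^(3)=8; μ^(4)=1; μ^(5)=-20

((0, 0, 1, 1, 0); (0, 0, 0, 1, 0); (0, 0, 0, 1, 1); (2, 0, 0, 0, 3); (2, 2, 0, 0, 0))


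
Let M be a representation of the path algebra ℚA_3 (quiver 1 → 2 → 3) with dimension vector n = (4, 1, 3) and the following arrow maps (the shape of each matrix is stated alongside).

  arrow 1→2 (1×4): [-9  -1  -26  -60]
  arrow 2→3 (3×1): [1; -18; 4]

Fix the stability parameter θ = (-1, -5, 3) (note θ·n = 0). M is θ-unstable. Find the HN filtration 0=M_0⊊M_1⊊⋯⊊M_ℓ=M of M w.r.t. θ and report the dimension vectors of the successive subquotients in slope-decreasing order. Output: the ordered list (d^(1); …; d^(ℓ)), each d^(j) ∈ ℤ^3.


Via rank(M_{q-1}∘⋯∘M_p): M ≅ I[1,1]^3, I[1,3], I[3,3]^2.
μ_θ-semistable layers: μ^(1)=3; μ^(2)=-1; μ^(3)=-3

((0, 0, 3); (3, 0, 0); (1, 1, 0))


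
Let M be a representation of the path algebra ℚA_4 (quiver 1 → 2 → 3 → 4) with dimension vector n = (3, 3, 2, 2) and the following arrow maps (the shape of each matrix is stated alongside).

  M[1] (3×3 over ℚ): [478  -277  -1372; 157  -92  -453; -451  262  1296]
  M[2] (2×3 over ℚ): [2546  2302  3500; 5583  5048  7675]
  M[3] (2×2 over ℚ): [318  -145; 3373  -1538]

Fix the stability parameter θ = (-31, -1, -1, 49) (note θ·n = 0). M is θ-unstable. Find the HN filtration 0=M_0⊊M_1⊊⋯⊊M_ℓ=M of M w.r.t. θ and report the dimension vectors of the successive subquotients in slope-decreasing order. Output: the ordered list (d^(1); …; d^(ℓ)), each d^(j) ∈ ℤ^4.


Via rank(M_{q-1}∘⋯∘M_p): M ≅ I[1,2], I[1,4]^2.
μ_θ-semistable layers: μ^(1)=49; μ^(2)=-1; μ^(3)=-31

((0, 0, 0, 2); (0, 3, 2, 0); (3, 0, 0, 0))


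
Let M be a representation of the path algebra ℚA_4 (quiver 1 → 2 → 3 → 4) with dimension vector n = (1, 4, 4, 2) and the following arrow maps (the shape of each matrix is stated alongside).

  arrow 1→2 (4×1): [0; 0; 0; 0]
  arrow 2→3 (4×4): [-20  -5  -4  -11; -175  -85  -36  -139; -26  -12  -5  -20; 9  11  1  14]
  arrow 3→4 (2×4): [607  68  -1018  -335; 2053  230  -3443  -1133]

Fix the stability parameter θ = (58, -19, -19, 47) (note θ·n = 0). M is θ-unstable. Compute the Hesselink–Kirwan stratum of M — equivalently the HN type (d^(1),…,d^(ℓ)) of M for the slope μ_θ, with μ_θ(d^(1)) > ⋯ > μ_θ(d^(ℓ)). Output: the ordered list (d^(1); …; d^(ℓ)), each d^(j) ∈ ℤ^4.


Barcode: M ≅ I[1,1], I[2,3]^2, I[2,4]^2. HN layers by μ_θ (3 steps, strictly decreasing):
  μ^(1)=58; μ^(2)=47; μ^(3)=-19

((1, 0, 0, 0); (0, 0, 0, 2); (0, 4, 4, 0))


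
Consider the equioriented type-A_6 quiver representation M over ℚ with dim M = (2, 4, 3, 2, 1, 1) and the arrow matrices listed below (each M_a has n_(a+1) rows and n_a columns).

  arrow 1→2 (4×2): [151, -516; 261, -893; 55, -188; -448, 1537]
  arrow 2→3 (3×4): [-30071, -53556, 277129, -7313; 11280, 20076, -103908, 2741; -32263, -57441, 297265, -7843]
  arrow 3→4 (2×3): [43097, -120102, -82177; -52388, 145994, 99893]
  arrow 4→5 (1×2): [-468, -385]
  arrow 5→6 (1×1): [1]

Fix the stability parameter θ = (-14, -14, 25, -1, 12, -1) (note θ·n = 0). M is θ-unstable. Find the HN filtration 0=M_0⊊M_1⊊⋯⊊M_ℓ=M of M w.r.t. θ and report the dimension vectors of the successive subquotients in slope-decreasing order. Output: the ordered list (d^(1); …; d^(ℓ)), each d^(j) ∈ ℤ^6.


Via rank(M_{q-1}∘⋯∘M_p): M ≅ I[1,4], I[1,6], I[2,2], I[2,3].
μ_θ-semistable layers: μ^(1)=25; μ^(2)=12; μ^(3)=35/4; μ^(4)=-14

((0, 0, 1, 0, 0, 0); (0, 0, 1, 1, 0, 0); (0, 0, 1, 1, 1, 1); (2, 4, 0, 0, 0, 0))


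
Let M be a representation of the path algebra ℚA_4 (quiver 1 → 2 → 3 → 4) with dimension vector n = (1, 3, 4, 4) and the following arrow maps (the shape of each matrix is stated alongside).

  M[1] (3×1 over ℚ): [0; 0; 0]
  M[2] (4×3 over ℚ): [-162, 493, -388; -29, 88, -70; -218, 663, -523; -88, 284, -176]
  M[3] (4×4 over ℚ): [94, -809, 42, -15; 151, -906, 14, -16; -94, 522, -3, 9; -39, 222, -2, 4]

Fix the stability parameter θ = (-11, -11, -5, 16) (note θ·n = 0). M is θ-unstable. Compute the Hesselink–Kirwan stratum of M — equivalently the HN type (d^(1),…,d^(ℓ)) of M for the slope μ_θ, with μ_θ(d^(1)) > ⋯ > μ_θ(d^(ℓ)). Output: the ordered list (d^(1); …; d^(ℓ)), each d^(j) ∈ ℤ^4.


Barcode: M ≅ I[1,1], I[2,4]^3, I[3,4]. HN layers by μ_θ (3 steps, strictly decreasing):
  μ^(1)=16; μ^(2)=-5; μ^(3)=-11

((0, 0, 0, 4); (0, 0, 4, 0); (1, 3, 0, 0))


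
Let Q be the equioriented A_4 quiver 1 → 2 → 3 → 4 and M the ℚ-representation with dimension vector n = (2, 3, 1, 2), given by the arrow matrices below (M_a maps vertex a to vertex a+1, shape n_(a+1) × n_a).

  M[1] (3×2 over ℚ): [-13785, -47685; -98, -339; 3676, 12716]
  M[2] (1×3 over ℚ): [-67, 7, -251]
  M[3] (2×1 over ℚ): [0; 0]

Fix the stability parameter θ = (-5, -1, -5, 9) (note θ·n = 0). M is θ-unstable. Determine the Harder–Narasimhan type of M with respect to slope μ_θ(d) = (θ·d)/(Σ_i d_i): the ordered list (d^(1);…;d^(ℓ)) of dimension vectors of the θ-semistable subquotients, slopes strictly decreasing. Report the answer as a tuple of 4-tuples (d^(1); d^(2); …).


Interval decomposition of M: I[1,2], I[1,3], I[2,2], I[4,4]^2.
HN type (ℓ=4): μ^(1)=9; μ^(2)=-1; μ^(3)=-3; μ^(4)=-5

((0, 0, 0, 2); (0, 2, 0, 0); (0, 1, 1, 0); (2, 0, 0, 0))


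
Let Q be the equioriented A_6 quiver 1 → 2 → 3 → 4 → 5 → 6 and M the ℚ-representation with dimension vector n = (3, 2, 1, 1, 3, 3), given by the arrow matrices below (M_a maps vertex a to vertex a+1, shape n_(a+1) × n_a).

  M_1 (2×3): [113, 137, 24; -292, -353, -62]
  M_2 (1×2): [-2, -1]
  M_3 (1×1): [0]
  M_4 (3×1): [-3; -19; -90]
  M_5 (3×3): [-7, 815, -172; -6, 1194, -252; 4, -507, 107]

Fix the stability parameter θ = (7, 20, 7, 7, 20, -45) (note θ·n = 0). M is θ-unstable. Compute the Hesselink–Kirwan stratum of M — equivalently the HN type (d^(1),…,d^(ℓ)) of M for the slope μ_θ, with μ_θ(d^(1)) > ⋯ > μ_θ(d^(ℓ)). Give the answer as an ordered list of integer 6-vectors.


Barcode: M ≅ I[1,1], I[1,2], I[1,3], I[4,6], I[5,5], I[5,6], I[6,6]. HN layers by μ_θ (6 steps, strictly decreasing):
  μ^(1)=20; μ^(2)=27/2; μ^(3)=7; μ^(4)=-6; μ^(5)=-25/2; μ^(6)=-45

((0, 1, 0, 0, 1, 0); (0, 1, 1, 0, 0, 0); (3, 0, 0, 0, 0, 0); (0, 0, 0, 1, 1, 1); (0, 0, 0, 0, 1, 1); (0, 0, 0, 0, 0, 1))


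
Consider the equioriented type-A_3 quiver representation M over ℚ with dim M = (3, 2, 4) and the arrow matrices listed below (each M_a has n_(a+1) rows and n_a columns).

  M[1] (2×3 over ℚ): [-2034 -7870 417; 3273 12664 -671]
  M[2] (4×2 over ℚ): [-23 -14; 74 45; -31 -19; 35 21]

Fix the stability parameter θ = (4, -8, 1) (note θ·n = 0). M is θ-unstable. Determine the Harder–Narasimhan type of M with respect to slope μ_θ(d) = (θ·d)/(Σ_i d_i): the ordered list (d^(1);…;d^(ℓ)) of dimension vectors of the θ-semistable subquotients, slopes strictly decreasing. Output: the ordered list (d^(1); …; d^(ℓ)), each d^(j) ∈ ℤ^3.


Interval decomposition of M: I[1,1], I[1,3]^2, I[3,3]^2.
HN type (ℓ=3): μ^(1)=4; μ^(2)=1; μ^(3)=-2

((1, 0, 0); (0, 0, 4); (2, 2, 0))


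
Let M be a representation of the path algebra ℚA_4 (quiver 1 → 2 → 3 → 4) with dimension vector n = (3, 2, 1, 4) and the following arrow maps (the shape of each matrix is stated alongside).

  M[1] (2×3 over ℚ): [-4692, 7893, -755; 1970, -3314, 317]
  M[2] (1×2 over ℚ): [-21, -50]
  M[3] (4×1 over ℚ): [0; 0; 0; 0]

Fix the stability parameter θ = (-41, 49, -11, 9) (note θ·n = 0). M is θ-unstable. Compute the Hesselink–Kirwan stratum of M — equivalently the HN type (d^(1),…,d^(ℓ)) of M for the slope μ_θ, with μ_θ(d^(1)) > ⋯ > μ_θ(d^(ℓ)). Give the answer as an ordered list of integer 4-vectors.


Via rank(M_{q-1}∘⋯∘M_p): M ≅ I[1,1], I[1,2], I[1,3], I[4,4]^4.
μ_θ-semistable layers: μ^(1)=49; μ^(2)=19; μ^(3)=9; μ^(4)=-41

((0, 1, 0, 0); (0, 1, 1, 0); (0, 0, 0, 4); (3, 0, 0, 0))


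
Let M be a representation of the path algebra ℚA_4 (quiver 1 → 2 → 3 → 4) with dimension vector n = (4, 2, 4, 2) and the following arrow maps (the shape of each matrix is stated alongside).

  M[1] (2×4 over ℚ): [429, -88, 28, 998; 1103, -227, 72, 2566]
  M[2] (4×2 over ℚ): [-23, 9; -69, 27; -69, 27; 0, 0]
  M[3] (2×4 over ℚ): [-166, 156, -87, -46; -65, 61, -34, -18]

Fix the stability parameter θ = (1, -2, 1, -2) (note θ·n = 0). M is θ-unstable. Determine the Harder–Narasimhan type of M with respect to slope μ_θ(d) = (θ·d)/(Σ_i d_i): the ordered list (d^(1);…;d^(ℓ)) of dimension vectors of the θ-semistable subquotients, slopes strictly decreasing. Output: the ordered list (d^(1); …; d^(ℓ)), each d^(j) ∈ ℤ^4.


Interval decomposition of M: I[1,1]^2, I[1,2], I[1,4], I[3,3]^2, I[3,4].
HN type (ℓ=2): μ^(1)=1; μ^(2)=-1/2

((2, 0, 2, 0); (2, 2, 2, 2))


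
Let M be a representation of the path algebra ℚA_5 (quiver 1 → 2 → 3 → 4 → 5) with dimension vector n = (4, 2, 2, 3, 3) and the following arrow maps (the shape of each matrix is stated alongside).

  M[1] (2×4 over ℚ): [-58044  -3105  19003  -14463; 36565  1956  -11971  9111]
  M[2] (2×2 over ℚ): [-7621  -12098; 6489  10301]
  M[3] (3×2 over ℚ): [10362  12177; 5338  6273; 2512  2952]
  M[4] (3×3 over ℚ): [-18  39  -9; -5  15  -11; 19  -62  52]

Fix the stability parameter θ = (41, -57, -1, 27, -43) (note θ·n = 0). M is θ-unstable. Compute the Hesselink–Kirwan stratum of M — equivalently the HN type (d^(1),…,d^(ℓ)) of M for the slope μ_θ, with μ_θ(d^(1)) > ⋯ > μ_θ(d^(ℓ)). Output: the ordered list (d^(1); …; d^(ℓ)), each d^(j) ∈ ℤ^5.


Barcode: M ≅ I[1,1]^2, I[1,3], I[1,5], I[4,4], I[4,5], I[5,5]. HN layers by μ_θ (6 steps, strictly decreasing):
  μ^(1)=41; μ^(2)=27; μ^(3)=-1; μ^(4)=-17/3; μ^(5)=-8; μ^(6)=-43

((2, 0, 0, 0, 0); (0, 0, 0, 1, 0); (0, 0, 1, 0, 0); (0, 0, 1, 1, 1); (2, 2, 0, 1, 1); (0, 0, 0, 0, 1))


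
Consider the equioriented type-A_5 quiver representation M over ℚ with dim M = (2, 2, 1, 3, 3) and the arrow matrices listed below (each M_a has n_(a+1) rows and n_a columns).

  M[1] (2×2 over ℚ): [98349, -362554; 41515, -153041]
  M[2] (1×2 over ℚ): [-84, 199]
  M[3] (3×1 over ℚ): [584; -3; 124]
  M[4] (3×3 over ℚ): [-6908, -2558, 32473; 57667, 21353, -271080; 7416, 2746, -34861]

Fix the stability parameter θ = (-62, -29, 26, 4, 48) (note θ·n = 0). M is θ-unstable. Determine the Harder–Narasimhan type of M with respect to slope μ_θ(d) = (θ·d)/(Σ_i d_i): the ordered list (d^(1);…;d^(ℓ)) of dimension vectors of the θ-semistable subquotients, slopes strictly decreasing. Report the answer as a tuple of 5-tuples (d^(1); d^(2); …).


Via rank(M_{q-1}∘⋯∘M_p): M ≅ I[1,2], I[1,5], I[4,4], I[4,5], I[5,5].
μ_θ-semistable layers: μ^(1)=48; μ^(2)=15; μ^(3)=4; μ^(4)=-29; μ^(5)=-62

((0, 0, 0, 0, 3); (0, 0, 1, 1, 0); (0, 0, 0, 2, 0); (0, 2, 0, 0, 0); (2, 0, 0, 0, 0))


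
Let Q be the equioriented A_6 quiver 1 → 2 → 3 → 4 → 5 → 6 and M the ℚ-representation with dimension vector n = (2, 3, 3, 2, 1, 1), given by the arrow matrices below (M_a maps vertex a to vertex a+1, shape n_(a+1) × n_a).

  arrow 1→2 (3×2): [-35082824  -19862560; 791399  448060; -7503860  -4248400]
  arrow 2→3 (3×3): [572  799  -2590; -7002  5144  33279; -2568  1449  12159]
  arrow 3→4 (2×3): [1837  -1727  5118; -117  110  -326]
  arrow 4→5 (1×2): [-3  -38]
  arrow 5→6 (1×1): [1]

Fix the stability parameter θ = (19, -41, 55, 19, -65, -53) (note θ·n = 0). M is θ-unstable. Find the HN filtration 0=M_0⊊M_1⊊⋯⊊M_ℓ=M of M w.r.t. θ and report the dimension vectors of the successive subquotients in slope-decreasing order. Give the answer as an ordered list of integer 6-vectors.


Via rank(M_{q-1}∘⋯∘M_p): M ≅ I[1,1], I[1,6], I[2,3], I[2,4].
μ_θ-semistable layers: μ^(1)=55; μ^(2)=37; μ^(3)=19; μ^(4)=-11; μ^(5)=-41

((0, 0, 1, 0, 0, 0); (0, 0, 1, 1, 0, 0); (1, 0, 0, 0, 0, 0); (1, 1, 1, 1, 1, 1); (0, 2, 0, 0, 0, 0))


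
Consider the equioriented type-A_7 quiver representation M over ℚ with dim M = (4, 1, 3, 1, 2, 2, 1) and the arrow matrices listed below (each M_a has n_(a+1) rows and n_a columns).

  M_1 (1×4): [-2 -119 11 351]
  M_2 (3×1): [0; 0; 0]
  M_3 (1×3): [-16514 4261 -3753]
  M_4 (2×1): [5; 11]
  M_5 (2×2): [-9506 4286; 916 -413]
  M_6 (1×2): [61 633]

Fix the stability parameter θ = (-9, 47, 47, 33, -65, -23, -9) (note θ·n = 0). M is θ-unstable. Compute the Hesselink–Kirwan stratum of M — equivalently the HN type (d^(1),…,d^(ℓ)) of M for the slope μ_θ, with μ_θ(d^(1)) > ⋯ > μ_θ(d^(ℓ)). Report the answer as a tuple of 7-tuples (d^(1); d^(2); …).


Barcode: M ≅ I[1,1]^3, I[1,2], I[3,3]^2, I[3,7], I[5,6]. HN layers by μ_θ (5 steps, strictly decreasing):
  μ^(1)=47; μ^(2)=-17/5; μ^(3)=-9; μ^(4)=-23; μ^(5)=-65

((0, 1, 2, 0, 0, 0, 0); (0, 0, 1, 1, 1, 1, 1); (4, 0, 0, 0, 0, 0, 0); (0, 0, 0, 0, 0, 1, 0); (0, 0, 0, 0, 1, 0, 0))
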